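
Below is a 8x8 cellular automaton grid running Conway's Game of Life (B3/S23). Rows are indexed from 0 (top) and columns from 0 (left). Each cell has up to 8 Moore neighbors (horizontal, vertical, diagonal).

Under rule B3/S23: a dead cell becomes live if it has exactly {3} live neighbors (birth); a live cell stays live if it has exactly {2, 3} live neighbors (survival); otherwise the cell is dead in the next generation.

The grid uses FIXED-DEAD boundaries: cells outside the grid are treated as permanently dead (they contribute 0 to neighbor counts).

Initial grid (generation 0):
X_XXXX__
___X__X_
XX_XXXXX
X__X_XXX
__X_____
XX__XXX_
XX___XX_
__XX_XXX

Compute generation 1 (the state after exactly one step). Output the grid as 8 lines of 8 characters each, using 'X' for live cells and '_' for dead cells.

Simulating step by step:
Generation 0 (given above): 34 live cells
Generation 1: 27 live cells
(generation 1 grid is the final answer)

Answer: __XXXX__
X______X
XX_X____
X__X___X
X_XX___X
X_X_X_X_
X__X____
_XX_XX_X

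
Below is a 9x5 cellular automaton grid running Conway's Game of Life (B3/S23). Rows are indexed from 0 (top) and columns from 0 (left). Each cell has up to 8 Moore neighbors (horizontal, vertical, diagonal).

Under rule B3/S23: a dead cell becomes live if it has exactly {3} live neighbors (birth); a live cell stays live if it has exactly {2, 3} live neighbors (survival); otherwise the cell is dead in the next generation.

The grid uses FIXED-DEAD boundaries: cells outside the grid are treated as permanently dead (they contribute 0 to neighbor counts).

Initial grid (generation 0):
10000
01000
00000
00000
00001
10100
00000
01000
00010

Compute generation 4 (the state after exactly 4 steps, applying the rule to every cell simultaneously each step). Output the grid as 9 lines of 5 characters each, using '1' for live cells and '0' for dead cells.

Answer: 00000
00000
00000
00000
00000
00000
00000
00000
00000

Derivation:
Simulating step by step:
Generation 0 (given above): 7 live cells
Generation 1: 1 live cells
00000
00000
00000
00000
00000
00000
01000
00000
00000
Generation 2: 0 live cells
00000
00000
00000
00000
00000
00000
00000
00000
00000
Generation 3: 0 live cells
00000
00000
00000
00000
00000
00000
00000
00000
00000
Generation 4: 0 live cells
(generation 4 grid is the final answer)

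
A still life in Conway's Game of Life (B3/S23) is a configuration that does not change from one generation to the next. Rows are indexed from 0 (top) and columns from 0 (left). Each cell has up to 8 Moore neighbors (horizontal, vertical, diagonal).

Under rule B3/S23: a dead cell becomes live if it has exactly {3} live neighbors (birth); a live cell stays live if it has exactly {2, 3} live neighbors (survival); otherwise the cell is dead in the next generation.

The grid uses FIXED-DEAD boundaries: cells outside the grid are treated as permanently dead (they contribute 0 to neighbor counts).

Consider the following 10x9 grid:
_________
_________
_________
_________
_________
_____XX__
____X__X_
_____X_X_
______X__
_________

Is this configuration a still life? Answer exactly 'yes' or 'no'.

Answer: yes

Derivation:
Compute generation 1 and compare to generation 0 (given above):
Generation 1:
_________
_________
_________
_________
_________
_____XX__
____X__X_
_____X_X_
______X__
_________
The grids are IDENTICAL -> still life.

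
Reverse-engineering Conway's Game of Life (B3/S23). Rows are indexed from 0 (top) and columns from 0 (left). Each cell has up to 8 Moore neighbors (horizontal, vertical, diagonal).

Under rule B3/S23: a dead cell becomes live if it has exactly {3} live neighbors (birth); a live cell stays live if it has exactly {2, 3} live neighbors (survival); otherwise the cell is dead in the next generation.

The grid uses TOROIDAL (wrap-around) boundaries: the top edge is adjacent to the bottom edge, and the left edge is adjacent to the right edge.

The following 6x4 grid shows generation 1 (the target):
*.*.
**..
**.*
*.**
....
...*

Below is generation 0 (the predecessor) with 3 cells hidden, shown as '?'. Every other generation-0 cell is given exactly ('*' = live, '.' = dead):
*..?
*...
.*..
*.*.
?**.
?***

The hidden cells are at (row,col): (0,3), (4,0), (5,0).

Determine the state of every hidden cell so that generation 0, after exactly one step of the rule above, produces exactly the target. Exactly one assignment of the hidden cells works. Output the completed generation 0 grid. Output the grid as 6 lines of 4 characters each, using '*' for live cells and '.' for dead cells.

Answer: *...
*...
.*..
*.*.
.**.
.***

Derivation:
Hidden generation-0 cells (in order): (0,3), (4,0), (5,0).
A hidden cell only influences target cells in its own 3x3 neighborhood. Try each of the 2^3 = 8 assignments, step the completed generation 0 forward once under B3/S23, and compare with the target:
  (0,3)=. (4,0)=. (5,0)=. -> step reproduces the target at every cell -> ACCEPT
  (0,3)=. (4,0)=. (5,0)=* -> step gives (0,0)='.' but target has '*' -> reject
  (0,3)=. (4,0)=* (5,0)=. -> step gives (3,3)='.' but target has '*' -> reject
  (0,3)=. (4,0)=* (5,0)=* -> step gives (0,0)='.' but target has '*' -> reject
  (0,3)=* (4,0)=. (5,0)=. -> step gives (0,0)='.' but target has '*' -> reject
  (0,3)=* (4,0)=. (5,0)=* -> step gives (0,0)='.' but target has '*' -> reject
  (0,3)=* (4,0)=* (5,0)=. -> step gives (0,0)='.' but target has '*' -> reject
  (0,3)=* (4,0)=* (5,0)=* -> step gives (0,0)='.' but target has '*' -> reject
Unique solution: (0,3)=dead, (4,0)=dead, (5,0)=dead.
Check: live-neighbor counts of every cell in the completed generation 0:
3434
2312
3323
2533
4555
4443
Applying B3/S23 to generation 0 with these counts gives:
*.*.
**..
**.*
*.**
....
...*
which matches the target exactly.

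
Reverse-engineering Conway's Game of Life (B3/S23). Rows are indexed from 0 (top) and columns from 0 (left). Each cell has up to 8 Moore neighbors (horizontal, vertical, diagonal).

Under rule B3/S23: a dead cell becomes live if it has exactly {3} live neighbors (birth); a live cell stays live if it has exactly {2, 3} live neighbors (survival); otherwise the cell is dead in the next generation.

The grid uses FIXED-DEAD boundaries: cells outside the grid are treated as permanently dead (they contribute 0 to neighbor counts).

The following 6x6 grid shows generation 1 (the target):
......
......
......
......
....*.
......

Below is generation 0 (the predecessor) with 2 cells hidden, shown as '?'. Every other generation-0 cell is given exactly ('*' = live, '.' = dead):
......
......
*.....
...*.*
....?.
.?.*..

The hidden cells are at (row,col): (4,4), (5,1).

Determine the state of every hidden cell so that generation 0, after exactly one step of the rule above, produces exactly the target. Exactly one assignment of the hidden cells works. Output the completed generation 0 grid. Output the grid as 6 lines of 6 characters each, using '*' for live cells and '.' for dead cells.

Hidden generation-0 cells (in order): (4,4), (5,1).
A hidden cell only influences target cells in its own 3x3 neighborhood. Try each of the 2^2 = 4 assignments, step the completed generation 0 forward once under B3/S23, and compare with the target:
  (4,4)=. (5,1)=. -> step reproduces the target at every cell -> ACCEPT
  (4,4)=. (5,1)=* -> step gives (4,2)='*' but target has '.' -> reject
  (4,4)=* (5,1)=. -> step gives (3,4)='*' but target has '.' -> reject
  (4,4)=* (5,1)=* -> step gives (3,4)='*' but target has '.' -> reject
Unique solution: (4,4)=dead, (5,1)=dead.
Check: live-neighbor counts of every cell in the completed generation 0:
000000
110000
011121
111020
002231
001010
Applying B3/S23 to generation 0 with these counts gives:
......
......
......
......
....*.
......
which matches the target exactly.

Answer: ......
......
*.....
...*.*
......
...*..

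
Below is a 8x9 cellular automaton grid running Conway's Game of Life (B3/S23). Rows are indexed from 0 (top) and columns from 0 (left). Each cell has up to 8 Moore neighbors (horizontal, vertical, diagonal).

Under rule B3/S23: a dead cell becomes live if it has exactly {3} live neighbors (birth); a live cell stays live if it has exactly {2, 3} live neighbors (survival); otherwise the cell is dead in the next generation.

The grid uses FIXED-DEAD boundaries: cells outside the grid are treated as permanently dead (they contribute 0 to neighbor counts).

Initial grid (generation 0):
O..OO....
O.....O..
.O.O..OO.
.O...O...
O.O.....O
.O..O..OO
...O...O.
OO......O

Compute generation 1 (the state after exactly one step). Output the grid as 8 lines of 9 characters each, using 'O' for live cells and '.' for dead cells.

Simulating step by step:
Generation 0 (given above): 23 live cells
Generation 1: 31 live cells
(generation 1 grid is the final answer)

Answer: .........
OOOOOOOO.
OOO..OOO.
OO....OO.
O.O....OO
.OOO...OO
OOO....O.
.........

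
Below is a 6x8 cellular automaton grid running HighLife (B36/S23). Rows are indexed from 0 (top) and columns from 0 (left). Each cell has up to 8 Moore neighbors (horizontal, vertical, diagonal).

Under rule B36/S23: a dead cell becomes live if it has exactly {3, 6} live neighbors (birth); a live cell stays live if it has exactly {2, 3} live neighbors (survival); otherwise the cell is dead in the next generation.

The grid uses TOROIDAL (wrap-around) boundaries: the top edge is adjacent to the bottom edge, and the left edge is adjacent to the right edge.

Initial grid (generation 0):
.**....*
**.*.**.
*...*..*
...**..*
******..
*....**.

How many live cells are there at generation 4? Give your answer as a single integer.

Simulating step by step:
Generation 0 (given above): 23 live cells
Generation 1: 16 live cells
..*.*...
...****.
.**.....
......**
***.....
.*...**.
Generation 2: 17 live cells
..*..*..
.*..**..
..***..*
.......*
***..*..
*..*.*..
Generation 3: 27 live cells
.***.**.
.*...**.
*.*****.
....*.**
***.*.**
*..*.**.
Generation 4: 18 live cells
**.*....
*.*.*...
****....
...*....
.**.**..
.**....*
Population at generation 4: 18

Answer: 18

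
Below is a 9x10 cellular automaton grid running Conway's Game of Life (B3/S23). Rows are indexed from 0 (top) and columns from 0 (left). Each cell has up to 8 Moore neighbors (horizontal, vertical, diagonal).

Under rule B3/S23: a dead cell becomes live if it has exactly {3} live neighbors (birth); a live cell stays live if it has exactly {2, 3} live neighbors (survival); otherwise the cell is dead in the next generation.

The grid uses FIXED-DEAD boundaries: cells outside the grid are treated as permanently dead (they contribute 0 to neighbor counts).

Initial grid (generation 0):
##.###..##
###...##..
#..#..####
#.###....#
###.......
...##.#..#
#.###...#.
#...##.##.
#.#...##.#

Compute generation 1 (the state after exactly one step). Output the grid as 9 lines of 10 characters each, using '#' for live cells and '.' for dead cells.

Answer: #..######.
..........
#...###..#
#...#..#.#
#....#....
#...##....
.##...#.##
#.#.##...#
.#...###..

Derivation:
Simulating step by step:
Generation 0 (given above): 45 live cells
Generation 1: 35 live cells
(generation 1 grid is the final answer)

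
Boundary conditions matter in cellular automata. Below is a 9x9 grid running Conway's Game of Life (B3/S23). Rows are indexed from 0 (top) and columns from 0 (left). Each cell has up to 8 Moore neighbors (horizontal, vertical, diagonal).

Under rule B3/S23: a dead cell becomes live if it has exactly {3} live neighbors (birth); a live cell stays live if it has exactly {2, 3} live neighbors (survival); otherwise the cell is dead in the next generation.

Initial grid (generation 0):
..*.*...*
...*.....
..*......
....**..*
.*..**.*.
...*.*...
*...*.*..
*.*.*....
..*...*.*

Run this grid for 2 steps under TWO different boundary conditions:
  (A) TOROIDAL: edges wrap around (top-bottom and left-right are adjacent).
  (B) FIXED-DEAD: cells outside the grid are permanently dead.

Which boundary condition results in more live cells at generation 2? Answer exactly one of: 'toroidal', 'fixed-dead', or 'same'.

Under TOROIDAL boundary, generation 2:
..*...**.
..*.*....
.........
..*..*...
..**.*...
..***....
*.......*
......**.
*........
Population = 18

Under FIXED-DEAD boundary, generation 2:
..**.....
..*......
.........
..*..*...
..**.*...
..***....
.........
..*......
.........
Population = 12

Comparison: toroidal=18, fixed-dead=12 -> toroidal

Answer: toroidal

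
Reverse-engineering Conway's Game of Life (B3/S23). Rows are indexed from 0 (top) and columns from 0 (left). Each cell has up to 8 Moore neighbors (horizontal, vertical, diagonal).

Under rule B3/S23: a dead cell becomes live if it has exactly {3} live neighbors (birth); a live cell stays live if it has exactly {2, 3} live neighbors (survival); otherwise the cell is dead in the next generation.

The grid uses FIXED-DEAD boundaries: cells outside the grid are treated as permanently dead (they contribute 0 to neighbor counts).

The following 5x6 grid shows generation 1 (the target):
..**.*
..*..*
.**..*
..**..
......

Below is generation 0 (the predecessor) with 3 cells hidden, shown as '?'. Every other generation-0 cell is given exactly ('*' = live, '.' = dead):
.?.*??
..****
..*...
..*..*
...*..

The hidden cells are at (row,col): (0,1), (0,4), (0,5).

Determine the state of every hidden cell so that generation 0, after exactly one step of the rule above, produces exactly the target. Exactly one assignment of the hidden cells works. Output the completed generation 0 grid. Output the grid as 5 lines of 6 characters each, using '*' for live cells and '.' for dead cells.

Answer: ...*.*
..****
..*...
..*..*
...*..

Derivation:
Hidden generation-0 cells (in order): (0,1), (0,4), (0,5).
A hidden cell only influences target cells in its own 3x3 neighborhood. Try each of the 2^3 = 8 assignments, step the completed generation 0 forward once under B3/S23, and compare with the target:
  (0,1)=. (0,4)=. (0,5)=. -> step gives (0,5)='.' but target has '*' -> reject
  (0,1)=. (0,4)=. (0,5)=* -> step reproduces the target at every cell -> ACCEPT
  (0,1)=. (0,4)=* (0,5)=. -> step gives (0,3)='.' but target has '*' -> reject
  (0,1)=. (0,4)=* (0,5)=* -> step gives (0,3)='.' but target has '*' -> reject
  (0,1)=* (0,4)=. (0,5)=. -> step gives (0,2)='.' but target has '*' -> reject
  (0,1)=* (0,4)=. (0,5)=* -> step gives (0,2)='.' but target has '*' -> reject
  (0,1)=* (0,4)=* (0,5)=. -> step gives (0,2)='.' but target has '*' -> reject
  (0,1)=* (0,4)=* (0,5)=* -> step gives (0,2)='.' but target has '*' -> reject
Unique solution: (0,1)=dead, (0,4)=dead, (0,5)=live.
Check: live-neighbor counts of every cell in the completed generation 0:
013352
023442
033543
022320
012121
Applying B3/S23 to generation 0 with these counts gives:
..**.*
..*..*
.**..*
..**..
......
which matches the target exactly.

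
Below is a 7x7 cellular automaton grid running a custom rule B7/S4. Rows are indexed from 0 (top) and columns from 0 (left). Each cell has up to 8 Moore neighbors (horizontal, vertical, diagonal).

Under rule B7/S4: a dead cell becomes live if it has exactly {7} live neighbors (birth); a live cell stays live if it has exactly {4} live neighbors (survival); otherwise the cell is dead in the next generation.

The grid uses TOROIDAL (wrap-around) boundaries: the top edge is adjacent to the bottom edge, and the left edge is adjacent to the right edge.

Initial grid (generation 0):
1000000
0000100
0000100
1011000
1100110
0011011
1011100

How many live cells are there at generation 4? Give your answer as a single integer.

Simulating step by step:
Generation 0 (given above): 18 live cells
Generation 1: 6 live cells
0000000
0000000
0000000
0000000
0100100
0010011
0001000
Generation 2: 0 live cells
0000000
0000000
0000000
0000000
0000000
0000000
0000000
Generation 3: 0 live cells
0000000
0000000
0000000
0000000
0000000
0000000
0000000
Generation 4: 0 live cells
0000000
0000000
0000000
0000000
0000000
0000000
0000000
Population at generation 4: 0

Answer: 0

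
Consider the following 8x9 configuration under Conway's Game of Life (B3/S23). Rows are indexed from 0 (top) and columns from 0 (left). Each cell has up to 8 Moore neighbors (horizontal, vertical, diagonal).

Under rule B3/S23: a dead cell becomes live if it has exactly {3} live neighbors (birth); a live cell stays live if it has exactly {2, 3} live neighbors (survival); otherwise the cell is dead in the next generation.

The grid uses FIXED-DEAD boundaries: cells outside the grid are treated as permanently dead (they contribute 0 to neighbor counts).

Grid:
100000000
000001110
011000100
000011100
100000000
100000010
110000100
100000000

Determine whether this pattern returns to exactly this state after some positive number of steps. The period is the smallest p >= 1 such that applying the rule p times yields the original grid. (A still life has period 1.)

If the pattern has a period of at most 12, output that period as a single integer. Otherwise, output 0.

Simulating and comparing each generation to the original:
Gen 0 (original, given above): 17 live cells
Gen 1: 16 live cells, differs from original
Gen 2: 16 live cells, differs from original
Gen 3: 11 live cells, differs from original
Gen 4: 15 live cells, differs from original
Gen 5: 13 live cells, differs from original
Gen 6: 21 live cells, differs from original
Gen 7: 12 live cells, differs from original
Gen 8: 14 live cells, differs from original
Gen 9: 13 live cells, differs from original
Gen 10: 17 live cells, differs from original
Gen 11: 13 live cells, differs from original
Gen 12: 16 live cells, differs from original
No period found within 12 steps.

Answer: 0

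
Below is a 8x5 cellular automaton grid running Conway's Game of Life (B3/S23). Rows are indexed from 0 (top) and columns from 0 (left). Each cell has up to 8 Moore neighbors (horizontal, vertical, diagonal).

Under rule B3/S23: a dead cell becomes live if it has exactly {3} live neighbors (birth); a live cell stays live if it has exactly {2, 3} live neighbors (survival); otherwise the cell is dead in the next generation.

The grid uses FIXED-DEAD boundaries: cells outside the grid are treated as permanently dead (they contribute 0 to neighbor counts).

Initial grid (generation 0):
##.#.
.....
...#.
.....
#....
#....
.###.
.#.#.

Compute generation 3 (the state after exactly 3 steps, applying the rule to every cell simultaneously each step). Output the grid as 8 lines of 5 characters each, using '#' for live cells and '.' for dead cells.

Answer: .....
.....
.....
.....
.....
.#...
#.#..
##...

Derivation:
Simulating step by step:
Generation 0 (given above): 11 live cells
Generation 1: 8 live cells
.....
..#..
.....
.....
.....
#.#..
##.#.
.#.#.
Generation 2: 6 live cells
.....
.....
.....
.....
.....
#.#..
#..#.
##...
Generation 3: 5 live cells
(generation 3 grid is the final answer)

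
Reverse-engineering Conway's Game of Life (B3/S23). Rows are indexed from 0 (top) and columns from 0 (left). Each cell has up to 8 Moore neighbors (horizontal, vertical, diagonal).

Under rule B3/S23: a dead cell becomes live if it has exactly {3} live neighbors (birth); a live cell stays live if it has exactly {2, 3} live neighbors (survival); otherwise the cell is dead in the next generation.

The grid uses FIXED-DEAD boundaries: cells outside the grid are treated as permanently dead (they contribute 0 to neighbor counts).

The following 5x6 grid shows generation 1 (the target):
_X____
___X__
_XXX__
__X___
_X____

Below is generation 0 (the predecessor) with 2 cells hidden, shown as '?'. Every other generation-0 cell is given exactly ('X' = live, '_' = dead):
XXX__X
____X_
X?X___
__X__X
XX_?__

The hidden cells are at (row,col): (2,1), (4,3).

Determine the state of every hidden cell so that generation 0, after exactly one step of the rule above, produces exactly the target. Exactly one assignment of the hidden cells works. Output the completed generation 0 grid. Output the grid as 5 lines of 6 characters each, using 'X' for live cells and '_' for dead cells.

Answer: XXX__X
____X_
XXX___
__X__X
XX____

Derivation:
Hidden generation-0 cells (in order): (2,1), (4,3).
A hidden cell only influences target cells in its own 3x3 neighborhood. Try each of the 2^2 = 4 assignments, step the completed generation 0 forward once under B3/S23, and compare with the target:
  (2,1)=_ (4,3)=_ -> step gives (1,0)='X' but target has '_' -> reject
  (2,1)=_ (4,3)=X -> step gives (1,0)='X' but target has '_' -> reject
  (2,1)=X (4,3)=_ -> step reproduces the target at every cell -> ACCEPT
  (2,1)=X (4,3)=X -> step gives (3,2)='_' but target has 'X' -> reject
Unique solution: (2,1)=live, (4,3)=dead.
Check: live-neighbor counts of every cell in the completed generation 0:
121221
464312
132322
463210
122111
Applying B3/S23 to generation 0 with these counts gives:
_X____
___X__
_XXX__
__X___
_X____
which matches the target exactly.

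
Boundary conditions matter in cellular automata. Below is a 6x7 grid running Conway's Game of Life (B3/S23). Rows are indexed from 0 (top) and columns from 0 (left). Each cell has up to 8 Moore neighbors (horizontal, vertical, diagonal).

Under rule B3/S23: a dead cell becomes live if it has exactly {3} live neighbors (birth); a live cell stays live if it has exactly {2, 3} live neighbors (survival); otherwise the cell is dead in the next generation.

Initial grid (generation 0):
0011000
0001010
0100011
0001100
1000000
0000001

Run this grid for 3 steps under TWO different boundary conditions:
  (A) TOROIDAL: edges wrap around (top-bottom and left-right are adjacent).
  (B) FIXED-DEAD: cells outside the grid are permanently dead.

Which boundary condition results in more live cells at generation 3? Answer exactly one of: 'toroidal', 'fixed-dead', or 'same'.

Under TOROIDAL boundary, generation 3:
0011110
0000010
0011100
0011111
0001011
0011001
Population = 19

Under FIXED-DEAD boundary, generation 3:
0001110
0000010
0011001
0011110
0000110
0000000
Population = 13

Comparison: toroidal=19, fixed-dead=13 -> toroidal

Answer: toroidal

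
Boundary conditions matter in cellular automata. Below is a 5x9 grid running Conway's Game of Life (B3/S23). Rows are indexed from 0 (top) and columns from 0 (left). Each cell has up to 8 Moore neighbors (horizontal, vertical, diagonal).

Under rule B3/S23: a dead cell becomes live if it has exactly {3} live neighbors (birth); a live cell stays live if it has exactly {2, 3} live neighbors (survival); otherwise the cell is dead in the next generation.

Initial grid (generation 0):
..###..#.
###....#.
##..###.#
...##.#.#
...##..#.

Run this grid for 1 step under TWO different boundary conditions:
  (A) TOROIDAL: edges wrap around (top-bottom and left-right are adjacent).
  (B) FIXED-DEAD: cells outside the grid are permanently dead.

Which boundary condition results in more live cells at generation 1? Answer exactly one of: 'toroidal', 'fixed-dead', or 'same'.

Under TOROIDAL boundary, generation 1:
....#.##.
.......#.
....#.#..
..#...#.#
......###
Population = 12

Under FIXED-DEAD boundary, generation 1:
..##.....
#......##
#...#.#.#
..#...#.#
...###.#.
Population = 16

Comparison: toroidal=12, fixed-dead=16 -> fixed-dead

Answer: fixed-dead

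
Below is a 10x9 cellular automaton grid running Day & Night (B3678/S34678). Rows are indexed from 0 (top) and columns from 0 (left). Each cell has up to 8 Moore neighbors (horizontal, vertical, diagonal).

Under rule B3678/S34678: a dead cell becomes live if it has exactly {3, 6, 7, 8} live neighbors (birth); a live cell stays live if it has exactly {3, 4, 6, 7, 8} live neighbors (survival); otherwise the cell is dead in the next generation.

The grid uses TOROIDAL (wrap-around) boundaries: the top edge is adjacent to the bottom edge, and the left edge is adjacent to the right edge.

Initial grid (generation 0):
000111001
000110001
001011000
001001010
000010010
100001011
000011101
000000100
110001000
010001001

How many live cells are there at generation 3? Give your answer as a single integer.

Answer: 35

Derivation:
Simulating step by step:
Generation 0 (given above): 30 live cells
Generation 1: 28 live cells
001101010
001010000
000011100
000001000
000001010
000001011
100001101
100010110
100000100
001001100
Generation 2: 34 live cells
011101000
000010000
000111000
000001000
000010001
100011111
100011010
110000110
010000101
010111110
Generation 3: 35 live cells
001111000
000000000
000011000
000101000
100010001
100110110
100010101
110000110
010010011
011111110
Population at generation 3: 35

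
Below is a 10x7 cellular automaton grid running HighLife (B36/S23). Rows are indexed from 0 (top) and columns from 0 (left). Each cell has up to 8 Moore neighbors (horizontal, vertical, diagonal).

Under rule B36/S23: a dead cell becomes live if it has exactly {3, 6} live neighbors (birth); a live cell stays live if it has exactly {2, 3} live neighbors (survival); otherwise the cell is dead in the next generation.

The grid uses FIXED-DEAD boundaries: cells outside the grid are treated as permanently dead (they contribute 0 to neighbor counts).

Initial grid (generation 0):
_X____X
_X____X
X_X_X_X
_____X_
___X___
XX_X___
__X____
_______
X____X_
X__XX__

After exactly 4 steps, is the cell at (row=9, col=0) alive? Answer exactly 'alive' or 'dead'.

Answer: dead

Derivation:
Simulating step by step:
Generation 0 (given above): 19 live cells
Generation 1: 17 live cells
_______
XXX___X
_X____X
___XXX_
__X_X__
_X_X___
_XX____
_______
____X__
____X__
Generation 2: 19 live cells
_X_____
XXX____
XX_XX_X
__XXXX_
__X__X_
_X_X___
_XX____
_______
_______
_______
Generation 3: 13 live cells
XXX____
___X___
X_X____
______X
_X___X_
_X_X___
_XX____
_______
_______
_______
Generation 4: 10 live cells
_XX____
X__X___
_______
_X_____
__X____
XX_____
_XX____
_______
_______
_______

Cell (9,0) at generation 4: 0 -> dead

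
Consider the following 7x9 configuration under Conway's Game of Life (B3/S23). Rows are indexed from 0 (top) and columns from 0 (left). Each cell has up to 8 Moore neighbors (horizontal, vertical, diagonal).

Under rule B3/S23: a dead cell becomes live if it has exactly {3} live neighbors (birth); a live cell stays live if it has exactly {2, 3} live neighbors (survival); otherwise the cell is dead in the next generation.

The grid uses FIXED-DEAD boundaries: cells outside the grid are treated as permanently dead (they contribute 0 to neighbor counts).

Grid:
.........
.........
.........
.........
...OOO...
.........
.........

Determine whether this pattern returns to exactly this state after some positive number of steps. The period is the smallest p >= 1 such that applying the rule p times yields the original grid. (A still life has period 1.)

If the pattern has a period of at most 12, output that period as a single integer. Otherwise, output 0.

Simulating and comparing each generation to the original:
Gen 0 (original, given above): 3 live cells
Gen 1: 3 live cells, differs from original
Gen 2: 3 live cells, MATCHES original -> period = 2

Answer: 2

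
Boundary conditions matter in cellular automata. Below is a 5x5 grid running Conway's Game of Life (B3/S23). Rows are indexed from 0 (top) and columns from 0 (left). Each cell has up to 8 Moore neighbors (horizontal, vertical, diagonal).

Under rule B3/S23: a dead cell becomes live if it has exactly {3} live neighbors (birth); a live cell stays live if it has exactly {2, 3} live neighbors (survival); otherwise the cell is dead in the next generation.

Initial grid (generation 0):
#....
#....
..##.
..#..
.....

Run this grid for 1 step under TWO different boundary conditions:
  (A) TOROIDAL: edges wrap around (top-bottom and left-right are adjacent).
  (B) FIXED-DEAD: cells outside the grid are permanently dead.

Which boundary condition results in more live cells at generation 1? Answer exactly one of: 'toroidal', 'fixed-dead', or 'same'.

Answer: toroidal

Derivation:
Under TOROIDAL boundary, generation 1:
.....
.#..#
.###.
..##.
.....
Population = 7

Under FIXED-DEAD boundary, generation 1:
.....
.#...
.###.
..##.
.....
Population = 6

Comparison: toroidal=7, fixed-dead=6 -> toroidal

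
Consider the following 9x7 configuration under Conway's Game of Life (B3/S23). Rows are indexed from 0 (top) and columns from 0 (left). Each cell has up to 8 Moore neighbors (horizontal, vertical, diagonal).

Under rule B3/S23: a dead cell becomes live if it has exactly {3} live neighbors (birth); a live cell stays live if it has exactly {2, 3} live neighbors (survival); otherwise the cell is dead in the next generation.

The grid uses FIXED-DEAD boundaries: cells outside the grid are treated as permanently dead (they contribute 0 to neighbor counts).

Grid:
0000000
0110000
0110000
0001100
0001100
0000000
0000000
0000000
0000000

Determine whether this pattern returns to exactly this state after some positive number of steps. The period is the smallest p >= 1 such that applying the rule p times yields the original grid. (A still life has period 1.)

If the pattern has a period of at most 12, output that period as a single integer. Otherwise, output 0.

Simulating and comparing each generation to the original:
Gen 0 (original, given above): 8 live cells
Gen 1: 6 live cells, differs from original
Gen 2: 8 live cells, MATCHES original -> period = 2

Answer: 2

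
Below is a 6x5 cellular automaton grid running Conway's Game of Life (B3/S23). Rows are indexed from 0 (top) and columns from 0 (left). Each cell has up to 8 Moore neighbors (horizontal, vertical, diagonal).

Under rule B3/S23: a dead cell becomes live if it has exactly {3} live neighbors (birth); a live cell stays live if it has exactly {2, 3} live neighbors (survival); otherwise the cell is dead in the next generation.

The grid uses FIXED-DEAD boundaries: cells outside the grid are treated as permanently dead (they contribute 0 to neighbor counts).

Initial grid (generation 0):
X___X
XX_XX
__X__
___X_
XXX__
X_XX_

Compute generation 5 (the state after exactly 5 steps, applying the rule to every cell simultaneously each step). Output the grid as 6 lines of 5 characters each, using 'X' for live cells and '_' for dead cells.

Simulating step by step:
Generation 0 (given above): 14 live cells
Generation 1: 17 live cells
XX_XX
XXXXX
_XX_X
___X_
X____
X_XX_
Generation 2: 11 live cells
X___X
_____
X___X
_XXX_
_XXX_
_X___
Generation 3: 8 live cells
_____
_____
_XXX_
X___X
X__X_
_X___
Generation 4: 8 live cells
_____
__X__
_XXX_
X___X
XX___
_____
Generation 5: 10 live cells
(generation 5 grid is the final answer)

Answer: _____
_XXX_
_XXX_
X__X_
XX___
_____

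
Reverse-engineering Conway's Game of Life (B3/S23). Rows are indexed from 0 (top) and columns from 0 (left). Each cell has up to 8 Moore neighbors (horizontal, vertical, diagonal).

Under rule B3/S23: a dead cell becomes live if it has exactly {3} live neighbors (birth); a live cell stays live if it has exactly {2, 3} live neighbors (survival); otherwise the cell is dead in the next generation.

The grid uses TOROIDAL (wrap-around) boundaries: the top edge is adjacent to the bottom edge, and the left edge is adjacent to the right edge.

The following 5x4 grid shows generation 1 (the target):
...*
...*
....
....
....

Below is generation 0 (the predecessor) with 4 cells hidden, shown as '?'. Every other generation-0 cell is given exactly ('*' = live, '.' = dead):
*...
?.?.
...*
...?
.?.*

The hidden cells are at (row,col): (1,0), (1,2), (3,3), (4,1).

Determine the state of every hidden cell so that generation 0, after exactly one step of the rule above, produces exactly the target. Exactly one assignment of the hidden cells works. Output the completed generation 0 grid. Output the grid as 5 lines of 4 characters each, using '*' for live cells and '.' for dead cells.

Hidden generation-0 cells (in order): (1,0), (1,2), (3,3), (4,1).
A hidden cell only influences target cells in its own 3x3 neighborhood. Try each of the 2^4 = 16 assignments, step the completed generation 0 forward once under B3/S23, and compare with the target:
  (1,0)=. (1,2)=. (3,3)=. (4,1)=. -> step gives (0,3)='.' but target has '*' -> reject
  (1,0)=. (1,2)=. (3,3)=. (4,1)=* -> step gives (0,0)='*' but target has '.' -> reject
  (1,0)=. (1,2)=. (3,3)=* (4,1)=. -> step gives (0,3)='.' but target has '*' -> reject
  (1,0)=. (1,2)=. (3,3)=* (4,1)=* -> step gives (0,0)='*' but target has '.' -> reject
  (1,0)=. (1,2)=* (3,3)=. (4,1)=. -> step reproduces the target at every cell -> ACCEPT
  (1,0)=. (1,2)=* (3,3)=. (4,1)=* -> step gives (0,0)='*' but target has '.' -> reject
  (1,0)=. (1,2)=* (3,3)=* (4,1)=. -> step gives (2,2)='*' but target has '.' -> reject
  (1,0)=. (1,2)=* (3,3)=* (4,1)=* -> step gives (0,0)='*' but target has '.' -> reject
  (1,0)=* (1,2)=. (3,3)=. (4,1)=. -> step gives (0,0)='*' but target has '.' -> reject
  (1,0)=* (1,2)=. (3,3)=. (4,1)=* -> step gives (0,0)='*' but target has '.' -> reject
  (1,0)=* (1,2)=. (3,3)=* (4,1)=. -> step gives (0,0)='*' but target has '.' -> reject
  (1,0)=* (1,2)=. (3,3)=* (4,1)=* -> step gives (0,0)='*' but target has '.' -> reject
  (1,0)=* (1,2)=* (3,3)=. (4,1)=. -> step gives (0,0)='*' but target has '.' -> reject
  (1,0)=* (1,2)=* (3,3)=. (4,1)=* -> step gives (0,0)='*' but target has '.' -> reject
  (1,0)=* (1,2)=* (3,3)=* (4,1)=. -> step gives (0,0)='*' but target has '.' -> reject
  (1,0)=* (1,2)=* (3,3)=* (4,1)=* -> step gives (0,0)='*' but target has '.' -> reject
Unique solution: (1,0)=dead, (1,2)=live, (3,3)=dead, (4,1)=dead.
Check: live-neighbor counts of every cell in the completed generation 0:
1223
2213
1121
2022
2111
Applying B3/S23 to generation 0 with these counts gives:
...*
...*
....
....
....
which matches the target exactly.

Answer: *...
..*.
...*
....
...*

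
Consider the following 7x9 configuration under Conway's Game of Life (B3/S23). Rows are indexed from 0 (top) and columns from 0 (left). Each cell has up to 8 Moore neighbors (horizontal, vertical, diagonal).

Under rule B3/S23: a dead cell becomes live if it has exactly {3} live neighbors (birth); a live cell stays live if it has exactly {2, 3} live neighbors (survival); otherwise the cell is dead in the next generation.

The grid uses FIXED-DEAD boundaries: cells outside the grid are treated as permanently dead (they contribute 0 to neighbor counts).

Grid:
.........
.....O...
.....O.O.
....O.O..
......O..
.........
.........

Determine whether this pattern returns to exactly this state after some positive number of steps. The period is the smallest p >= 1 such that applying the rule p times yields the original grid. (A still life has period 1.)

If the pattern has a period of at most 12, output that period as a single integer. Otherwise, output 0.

Simulating and comparing each generation to the original:
Gen 0 (original, given above): 6 live cells
Gen 1: 6 live cells, differs from original
Gen 2: 6 live cells, MATCHES original -> period = 2

Answer: 2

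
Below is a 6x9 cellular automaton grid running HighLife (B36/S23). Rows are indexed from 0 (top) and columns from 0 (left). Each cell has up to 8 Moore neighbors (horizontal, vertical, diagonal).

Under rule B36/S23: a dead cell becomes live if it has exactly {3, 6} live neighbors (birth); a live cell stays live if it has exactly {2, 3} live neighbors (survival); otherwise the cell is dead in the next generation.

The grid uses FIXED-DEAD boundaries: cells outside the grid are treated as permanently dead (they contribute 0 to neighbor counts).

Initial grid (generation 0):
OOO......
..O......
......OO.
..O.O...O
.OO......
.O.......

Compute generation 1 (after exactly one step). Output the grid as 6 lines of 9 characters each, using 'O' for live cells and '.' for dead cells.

Answer: .OO......
..O......
...O...O.
.OOO...O.
.OOO.....
.OO......

Derivation:
Simulating step by step:
Generation 0 (given above): 12 live cells
Generation 1: 14 live cells
(generation 1 grid is the final answer)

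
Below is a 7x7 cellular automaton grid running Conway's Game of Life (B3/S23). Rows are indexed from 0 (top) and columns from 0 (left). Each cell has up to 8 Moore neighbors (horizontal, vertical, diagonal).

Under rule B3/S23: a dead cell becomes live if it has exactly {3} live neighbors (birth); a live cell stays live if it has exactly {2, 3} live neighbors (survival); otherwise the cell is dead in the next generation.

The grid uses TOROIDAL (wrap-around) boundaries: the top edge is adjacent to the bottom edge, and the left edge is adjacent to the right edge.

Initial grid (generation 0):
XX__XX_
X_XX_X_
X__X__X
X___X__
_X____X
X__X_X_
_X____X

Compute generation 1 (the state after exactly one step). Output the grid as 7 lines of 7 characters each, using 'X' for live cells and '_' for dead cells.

Answer: ___XXX_
__XX_X_
X_XX_X_
_X___X_
_X__XXX
_XX__X_
_XX____

Derivation:
Simulating step by step:
Generation 0 (given above): 20 live cells
Generation 1: 21 live cells
(generation 1 grid is the final answer)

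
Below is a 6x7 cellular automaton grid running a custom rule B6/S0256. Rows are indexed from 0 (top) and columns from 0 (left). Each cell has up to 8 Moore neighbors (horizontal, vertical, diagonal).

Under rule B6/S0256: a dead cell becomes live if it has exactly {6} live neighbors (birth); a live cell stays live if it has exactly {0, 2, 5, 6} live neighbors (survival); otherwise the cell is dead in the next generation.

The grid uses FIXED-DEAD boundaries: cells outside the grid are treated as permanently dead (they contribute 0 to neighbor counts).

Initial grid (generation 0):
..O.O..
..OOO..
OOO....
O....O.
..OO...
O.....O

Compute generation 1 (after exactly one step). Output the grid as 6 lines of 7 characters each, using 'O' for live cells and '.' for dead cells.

Simulating step by step:
Generation 0 (given above): 14 live cells
Generation 1: 9 live cells
(generation 1 grid is the final answer)

Answer: ..O.O..
...OO..
O......
O....O.
.......
O.....O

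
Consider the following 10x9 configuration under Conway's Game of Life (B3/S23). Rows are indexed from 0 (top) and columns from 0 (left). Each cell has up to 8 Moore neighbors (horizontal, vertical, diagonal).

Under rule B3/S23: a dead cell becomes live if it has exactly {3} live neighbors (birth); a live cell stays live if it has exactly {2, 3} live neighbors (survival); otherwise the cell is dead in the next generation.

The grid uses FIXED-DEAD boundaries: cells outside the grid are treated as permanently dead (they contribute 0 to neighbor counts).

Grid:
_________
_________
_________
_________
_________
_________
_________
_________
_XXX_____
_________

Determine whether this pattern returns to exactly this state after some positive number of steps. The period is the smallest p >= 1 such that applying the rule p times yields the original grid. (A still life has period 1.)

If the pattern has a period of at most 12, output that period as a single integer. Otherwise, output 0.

Answer: 2

Derivation:
Simulating and comparing each generation to the original:
Gen 0 (original, given above): 3 live cells
Gen 1: 3 live cells, differs from original
Gen 2: 3 live cells, MATCHES original -> period = 2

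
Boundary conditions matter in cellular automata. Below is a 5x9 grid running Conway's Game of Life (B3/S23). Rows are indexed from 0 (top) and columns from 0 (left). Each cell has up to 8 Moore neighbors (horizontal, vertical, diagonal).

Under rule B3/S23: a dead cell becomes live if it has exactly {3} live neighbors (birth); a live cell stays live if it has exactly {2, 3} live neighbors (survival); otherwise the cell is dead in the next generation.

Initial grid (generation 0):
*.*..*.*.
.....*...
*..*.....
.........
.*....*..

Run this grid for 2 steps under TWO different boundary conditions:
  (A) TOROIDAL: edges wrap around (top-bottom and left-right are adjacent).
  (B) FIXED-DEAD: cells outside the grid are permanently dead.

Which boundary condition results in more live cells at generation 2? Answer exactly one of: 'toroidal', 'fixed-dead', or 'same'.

Under TOROIDAL boundary, generation 2:
.**..***.
*....*...
.........
.........
.........
Population = 7

Under FIXED-DEAD boundary, generation 2:
.....*...
.....*...
.........
.........
.........
Population = 2

Comparison: toroidal=7, fixed-dead=2 -> toroidal

Answer: toroidal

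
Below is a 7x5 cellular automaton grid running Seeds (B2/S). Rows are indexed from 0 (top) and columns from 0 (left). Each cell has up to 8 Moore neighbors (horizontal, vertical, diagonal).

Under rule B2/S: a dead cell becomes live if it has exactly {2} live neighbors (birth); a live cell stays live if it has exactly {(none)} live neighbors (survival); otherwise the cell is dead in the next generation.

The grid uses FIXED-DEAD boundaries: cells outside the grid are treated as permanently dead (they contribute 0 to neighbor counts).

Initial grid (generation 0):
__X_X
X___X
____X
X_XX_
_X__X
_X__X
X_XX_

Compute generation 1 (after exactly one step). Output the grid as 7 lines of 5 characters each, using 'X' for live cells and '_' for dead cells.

Answer: _X___
_X___
X_X__
_____
_____
_____
____X

Derivation:
Simulating step by step:
Generation 0 (given above): 15 live cells
Generation 1: 5 live cells
(generation 1 grid is the final answer)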